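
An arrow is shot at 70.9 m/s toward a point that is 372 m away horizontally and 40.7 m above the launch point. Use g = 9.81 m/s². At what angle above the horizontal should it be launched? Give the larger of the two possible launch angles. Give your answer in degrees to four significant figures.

65.05°

Trajectory: y = x tanθ − g x² (1 + tan²θ)/(2v₀²). With x = 372, y = 40.7, v₀ = 70.9, g = 9.81:
135.0 tan²θ − 372 tanθ + (175.7) = 0.
tanθ = [372 ± √(372² − 4 × 135.0 × (175.7))] / (2 × 135.0) = (372 ± 208.5) / 270.1, giving tanθ = 0.6055 or 2.149.
θ = 31.19° or 65.05°; the larger is 65.05°.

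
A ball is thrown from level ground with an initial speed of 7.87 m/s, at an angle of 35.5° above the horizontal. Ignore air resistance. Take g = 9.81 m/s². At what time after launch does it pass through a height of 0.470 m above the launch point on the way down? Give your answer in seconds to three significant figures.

vₓ = 7.870 cos 35.5° = 6.407 m/s; v_y0 = 7.870 sin 35.5° = 4.570 m/s.
Height y(t) = 4.570 t − 4.905 t² = 0.470 gives 4.905 t² − 4.570 t + 0.470 = 0.
t = [4.570 ± √(4.570² − 2·9.81·0.470)] / 9.81 = (4.570 ± 3.415) / 9.81, so t = 0.1177 s or t = 0.8140 s.
The descending-branch root is 0.8140 s.

0.814 s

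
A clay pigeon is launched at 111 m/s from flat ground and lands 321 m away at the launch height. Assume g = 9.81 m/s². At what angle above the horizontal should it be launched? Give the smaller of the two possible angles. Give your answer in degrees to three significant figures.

Level-ground range R = v₀² sin(2θ)/g ⇒ sin(2θ) = gR/v₀² = 9.81 × 321 / 111² = 0.2556.
2θ = 14.81° or 180° − 14.81° = 165.2°, so θ = 7.404° or 82.60°.
The smaller angle is 7.404°.

7.40°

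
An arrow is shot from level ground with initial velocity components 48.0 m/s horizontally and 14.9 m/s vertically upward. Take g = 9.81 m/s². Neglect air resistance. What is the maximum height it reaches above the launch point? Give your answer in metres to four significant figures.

At the apex v_y = 0, so H = v_y0²/(2g) = 14.90²/19.62 = 11.32 m.

11.32 m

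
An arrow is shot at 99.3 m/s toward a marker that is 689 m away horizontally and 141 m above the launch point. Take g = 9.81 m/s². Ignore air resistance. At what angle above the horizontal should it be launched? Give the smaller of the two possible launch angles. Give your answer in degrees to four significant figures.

36.13°

Trajectory: y = x tanθ − g x² (1 + tan²θ)/(2v₀²). With x = 689, y = 141, v₀ = 99.3, g = 9.81:
236.1 tan²θ − 689 tanθ + (377.1) = 0.
tanθ = [689 ± √(689² − 4 × 236.1 × (377.1))] / (2 × 236.1) = (689 ± 344.2) / 472.3, giving tanθ = 0.7300 or 2.188.
θ = 36.13° or 65.43°; the smaller is 36.13°.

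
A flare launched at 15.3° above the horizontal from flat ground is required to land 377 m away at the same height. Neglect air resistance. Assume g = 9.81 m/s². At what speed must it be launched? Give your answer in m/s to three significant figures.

85.2 m/s

Level-ground range: R = v₀² sin(2θ)/g, so v₀ = √(gR / sin 2θ).
v₀ = √(9.81 × 377 / sin 30.60°) = √(3698 / 0.5090) = √7265.4 = 85.24 m/s.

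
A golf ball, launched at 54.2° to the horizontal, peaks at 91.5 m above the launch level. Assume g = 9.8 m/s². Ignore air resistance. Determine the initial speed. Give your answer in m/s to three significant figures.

At the peak v_y = 0, so v_y0 = √(2gH) = √(2 × 9.80 × 91.5) = 42.35 m/s.
v_y0 = v₀ sin θ ⇒ v₀ = 42.35 / sin 54.2° = 52.21 m/s.

52.2 m/s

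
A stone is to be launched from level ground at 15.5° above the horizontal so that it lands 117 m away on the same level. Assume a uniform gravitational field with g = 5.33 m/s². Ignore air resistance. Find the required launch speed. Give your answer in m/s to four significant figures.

On level ground R = v₀² sin 2θ / g ⇒ v₀ = √(gR / sin 2θ).
v₀ = √(5.33 × 117 / sin 31.00°) = √(623.6 / 0.5150) = √1210.8 = 34.80 m/s.

34.80 m/s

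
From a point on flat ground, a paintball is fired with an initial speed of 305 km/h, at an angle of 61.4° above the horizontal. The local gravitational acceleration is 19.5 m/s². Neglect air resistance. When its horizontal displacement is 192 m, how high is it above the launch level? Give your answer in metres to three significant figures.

Convert: 305 km/h = 305/3.6 = 84.72 m/s.
vₓ = 84.72 cos 61.4° = 40.56 m/s; v_y0 = 84.72 sin 61.4° = 74.38 m/s.
x = vₓ t ⇒ t = 192/40.56 = 4.734 s.
Height: y = v_y0 t − ½ g t² = 74.38 × 4.734 − 9.750 × 4.734² = 352.2 − 218.5 = 133.6 m.

134 m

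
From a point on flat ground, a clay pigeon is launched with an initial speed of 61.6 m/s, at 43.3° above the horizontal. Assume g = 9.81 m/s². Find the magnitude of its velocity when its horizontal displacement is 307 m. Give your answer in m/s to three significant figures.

51.3 m/s

vₓ = 61.60 cos 43.3° = 44.83 m/s; v_y0 = 61.60 sin 43.3° = 42.25 m/s.
Time to reach x = 307 m: t = x/vₓ = 307/44.83 = 6.848 s.
Vertical velocity there: v_y = v_y0 − g t = 42.25 − 9.81 × 6.848 = −24.93 m/s.
Speed: √(vₓ² + v_y²) = √(44.83² + 24.93²) = 51.30 m/s.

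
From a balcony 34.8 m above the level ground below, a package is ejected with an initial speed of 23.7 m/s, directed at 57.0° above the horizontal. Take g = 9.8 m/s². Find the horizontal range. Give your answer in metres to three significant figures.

Components: vₓ = 23.70 cos 57.0° = 12.91 m/s, v_y0 = 23.70 sin 57.0° = 19.88 m/s.
Vertical motion (up positive, ground at y = 0): 4.900 t² − (19.88) t − 34.8 = 0, so t = (19.88 + √(19.88² + 2·9.80·34.8)) / 9.80 = (19.88 + 32.82) / 9.80 = 5.377 s.
Horizontal distance: R = vₓ t = 12.91 × 5.377 = 69.41 m.

69.4 m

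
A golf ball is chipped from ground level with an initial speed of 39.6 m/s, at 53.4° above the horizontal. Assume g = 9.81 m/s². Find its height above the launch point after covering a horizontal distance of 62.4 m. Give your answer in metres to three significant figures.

vₓ = 39.60 cos 53.4° = 23.61 m/s; v_y0 = 39.60 sin 53.4° = 31.79 m/s.
x = vₓ t ⇒ t = 62.4/23.61 = 2.643 s.
Height: y = v_y0 t − ½ g t² = 31.79 × 2.643 − 4.905 × 2.643² = 84.02 − 34.26 = 49.76 m.

49.8 m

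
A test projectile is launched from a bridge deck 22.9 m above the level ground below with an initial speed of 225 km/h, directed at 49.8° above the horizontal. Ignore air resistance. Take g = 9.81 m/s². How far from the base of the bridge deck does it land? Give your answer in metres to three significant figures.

411 m

Convert: 225 km/h = 225/3.6 = 62.50 m/s.
Horizontal component vₓ = 62.50 cos 49.8° = 40.34 m/s; vertical v_y0 = 62.50 sin 49.8° = 47.74 m/s.
Vertical motion (up positive, ground at y = 0): 4.905 t² − (47.74) t − 22.9 = 0, so t = (47.74 + √(47.74² + 2·9.81·22.9)) / 9.81 = (47.74 + 52.23) / 9.81 = 10.19 s.
Horizontal distance: R = vₓ t = 40.34 × 10.19 = 411.1 m.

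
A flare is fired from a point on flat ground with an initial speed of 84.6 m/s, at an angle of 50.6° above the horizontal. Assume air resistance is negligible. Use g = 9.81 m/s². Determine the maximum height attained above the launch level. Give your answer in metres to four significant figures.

Components: vₓ = 84.60 cos 50.6° = 53.70 m/s, v_y0 = 84.60 sin 50.6° = 65.37 m/s.
Peak height H = v_y0² / (2g) = 4273.7 / 19.62 = 217.8 m.

217.8 m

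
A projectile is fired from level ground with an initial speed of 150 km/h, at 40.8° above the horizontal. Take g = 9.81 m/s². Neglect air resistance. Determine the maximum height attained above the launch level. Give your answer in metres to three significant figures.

37.8 m

Convert: 150 km/h = 150/3.6 = 41.67 m/s.
Resolve: vₓ = 41.67 cos 40.8° = 31.54 m/s and v_y0 = 41.67 sin 40.8° = 27.23 m/s.
Maximum height: H = v_y0² / (2g) = 27.23² / (2 × 9.81) = 37.78 m.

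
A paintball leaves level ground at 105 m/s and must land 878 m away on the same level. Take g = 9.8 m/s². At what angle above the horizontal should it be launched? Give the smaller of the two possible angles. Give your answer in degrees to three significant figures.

Level-ground range R = v₀² sin(2θ)/g ⇒ sin(2θ) = gR/v₀² = 9.80 × 878 / 105² = 0.7804.
2θ = 51.30° or 180° − 51.30° = 128.7°, so θ = 25.65° or 64.35°.
The smaller angle is 25.65°.

25.7°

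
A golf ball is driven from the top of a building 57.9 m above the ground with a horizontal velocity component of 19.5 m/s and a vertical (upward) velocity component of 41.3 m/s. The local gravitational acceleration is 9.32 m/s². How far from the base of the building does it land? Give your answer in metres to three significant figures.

197 m

The projectile lands when y = 57.9 + (41.30) t − ½·9.32·t² = 0. Positive root: t = (41.30 + √(41.30² + 2·9.32·57.9)) / 9.32 = (41.30 + 52.77) / 9.32 = 10.09 s.
Horizontal distance: R = vₓ t = 19.50 × 10.09 = 196.8 m.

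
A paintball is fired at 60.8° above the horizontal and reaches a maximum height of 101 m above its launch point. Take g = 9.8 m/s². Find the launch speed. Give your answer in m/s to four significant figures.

At the peak v_y = 0, so v_y0 = √(2gH) = √(2 × 9.80 × 101) = 44.49 m/s.
v_y0 = v₀ sin θ ⇒ v₀ = 44.49 / sin 60.8° = 50.97 m/s.

50.97 m/s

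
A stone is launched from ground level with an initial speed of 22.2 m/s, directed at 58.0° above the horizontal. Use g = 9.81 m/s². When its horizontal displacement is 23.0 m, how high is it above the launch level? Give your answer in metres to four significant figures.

Components: vₓ = 22.20 cos 58.0° = 11.76 m/s, v_y0 = 22.20 sin 58.0° = 18.83 m/s.
Time to reach x = 23.0 m: t = x/vₓ = 23.0/11.76 = 1.955 s.
Height: y = v_y0 t − ½ g t² = 18.83 × 1.955 − 4.905 × 1.955² = 36.81 − 18.75 = 18.06 m.

18.06 m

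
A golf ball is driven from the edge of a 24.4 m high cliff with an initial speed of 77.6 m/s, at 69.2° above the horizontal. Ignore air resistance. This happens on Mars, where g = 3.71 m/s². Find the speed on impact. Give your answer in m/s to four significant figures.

Horizontal component vₓ = 77.60 cos 69.2° = 27.56 m/s; vertical v_y0 = 77.60 sin 69.2° = 72.54 m/s.
With up positive and y = 0 at the ground: y(t) = 24.4 + (72.54) t − 1.855 t². Setting y = 0 and taking the positive root: t = [72.54 + √(72.54² + 2·3.71·24.4)] / 3.71 = (72.54 + 73.78) / 3.71 = 39.44 s.
Vertical velocity at impact: v_y = v_y0 − g t = 72.54 − 3.71 × 39.44 = −73.78 m/s.
Speed: |v| = √(vₓ² + v_y²) = √(27.56² + 73.78²) = 78.76 m/s.

78.76 m/s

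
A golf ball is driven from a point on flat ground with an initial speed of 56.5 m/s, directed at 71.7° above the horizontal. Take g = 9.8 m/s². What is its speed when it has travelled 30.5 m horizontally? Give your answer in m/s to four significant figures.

40.85 m/s

Components: vₓ = 56.50 cos 71.7° = 17.74 m/s, v_y0 = 56.50 sin 71.7° = 53.64 m/s.
At x = 30.5 m, t = x/vₓ = 30.5/17.74 = 1.719 s.
Vertical velocity there: v_y = v_y0 − g t = 53.64 − 9.80 × 1.719 = 36.79 m/s.
Speed: √(vₓ² + v_y²) = √(17.74² + 36.79²) = 40.85 m/s.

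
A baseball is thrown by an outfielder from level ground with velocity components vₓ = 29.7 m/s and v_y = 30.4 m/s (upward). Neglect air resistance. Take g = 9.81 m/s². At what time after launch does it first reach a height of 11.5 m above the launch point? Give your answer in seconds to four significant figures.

Set y = v_y0 t − ½ g t² = 11.5: 4.905 t² − 30.40 t + 11.5 = 0.
t = [30.40 ± √(30.40² − 2·9.81·11.5)] / 9.81 = (30.40 ± 26.43) / 9.81, so t = 0.4047 s or t = 5.793 s.
The first (ascending) time is 0.4047 s.

0.4047 s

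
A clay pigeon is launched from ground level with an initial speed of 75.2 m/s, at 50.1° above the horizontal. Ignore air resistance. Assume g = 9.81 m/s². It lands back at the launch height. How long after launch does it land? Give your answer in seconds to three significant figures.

vₓ = 75.20 cos 50.1° = 48.24 m/s; v_y0 = 75.20 sin 50.1° = 57.69 m/s.
It returns to y = 0 when t = 2 v_y0 / g = 2(57.69)/9.81 = 11.76 s.

11.8 s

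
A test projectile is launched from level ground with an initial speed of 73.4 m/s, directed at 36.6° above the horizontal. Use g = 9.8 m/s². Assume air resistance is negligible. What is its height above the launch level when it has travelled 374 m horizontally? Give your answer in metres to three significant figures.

80.4 m

Resolve: vₓ = 73.40 cos 36.6° = 58.93 m/s and v_y0 = 73.40 sin 36.6° = 43.76 m/s.
Time to reach x = 374 m: t = x/vₓ = 374/58.93 = 6.347 s.
Height: y = v_y0 t − ½ g t² = 43.76 × 6.347 − 4.900 × 6.347² = 277.8 − 197.4 = 80.37 m.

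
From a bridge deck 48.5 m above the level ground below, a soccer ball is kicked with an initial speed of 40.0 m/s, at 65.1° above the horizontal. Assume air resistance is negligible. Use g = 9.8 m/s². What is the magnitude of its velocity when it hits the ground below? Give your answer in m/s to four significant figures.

Components: vₓ = 40.00 cos 65.1° = 16.84 m/s, v_y0 = 40.00 sin 65.1° = 36.28 m/s.
Vertical motion (up positive, ground at y = 0): 4.900 t² − (36.28) t − 48.5 = 0, so t = (36.28 + √(36.28² + 2·9.80·48.5)) / 9.80 = (36.28 + 47.61) / 9.80 = 8.561 s.
Vertical velocity at impact: v_y = v_y0 − g t = 36.28 − 9.80 × 8.561 = −47.61 m/s.
Speed: |v| = √(vₓ² + v_y²) = √(16.84² + 47.61²) = 50.50 m/s.

50.50 m/s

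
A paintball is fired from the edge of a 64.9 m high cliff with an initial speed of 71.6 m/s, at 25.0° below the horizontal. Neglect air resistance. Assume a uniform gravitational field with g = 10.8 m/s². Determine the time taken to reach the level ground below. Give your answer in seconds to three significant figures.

Resolve: vₓ = 71.60 cos 25.0° = 64.89 m/s and v_y0 = −30.26 m/s (downward).
Vertical motion (up positive, ground at y = 0): 5.400 t² − (−30.26) t − 64.9 = 0, so t = (−30.26 + √(30.26² + 2·10.8·64.9)) / 10.8 = (−30.26 + 48.14) / 10.8 = 1.656 s.

1.66 s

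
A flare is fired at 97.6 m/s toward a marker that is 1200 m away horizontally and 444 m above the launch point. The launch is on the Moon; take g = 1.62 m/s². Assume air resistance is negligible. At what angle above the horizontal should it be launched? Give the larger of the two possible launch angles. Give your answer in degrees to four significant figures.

Trajectory: y = x tanθ − g x² (1 + tan²θ)/(2v₀²). With x = 1200, y = 444, v₀ = 97.6, g = 1.62:
122.4 tan²θ − 1200 tanθ + (566.4) = 0.
tanθ = [1200 ± √(1200² − 4 × 122.4 × (566.4))] / (2 × 122.4) = (1200 ± 1078) / 244.9, giving tanθ = 0.4973 or 9.303.
θ = 26.44° or 83.86°; the larger is 83.86°.

83.86°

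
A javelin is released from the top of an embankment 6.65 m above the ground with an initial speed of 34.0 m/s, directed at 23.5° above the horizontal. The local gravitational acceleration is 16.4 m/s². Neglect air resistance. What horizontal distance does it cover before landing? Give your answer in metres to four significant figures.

63.89 m

Horizontal component vₓ = 34.00 cos 23.5° = 31.18 m/s; vertical v_y0 = 34.00 sin 23.5° = 13.56 m/s.
The projectile lands when y = 6.65 + (13.56) t − ½·16.4·t² = 0. Positive root: t = (13.56 + √(13.56² + 2·16.4·6.65)) / 16.4 = (13.56 + 20.05) / 16.4 = 2.049 s.
Horizontal distance: R = vₓ t = 31.18 × 2.049 = 63.89 m.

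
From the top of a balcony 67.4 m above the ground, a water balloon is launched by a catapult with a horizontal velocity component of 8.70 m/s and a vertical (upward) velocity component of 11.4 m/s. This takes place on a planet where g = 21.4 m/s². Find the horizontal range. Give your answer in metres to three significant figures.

With up positive and y = 0 at the ground: y(t) = 67.4 + (11.40) t − 10.70 t². Setting y = 0 and taking the positive root: t = [11.40 + √(11.40² + 2·21.4·67.4)] / 21.4 = (11.40 + 54.91) / 21.4 = 3.098 s.
Horizontal distance: R = vₓ t = 8.700 × 3.098 = 26.96 m.

27.0 m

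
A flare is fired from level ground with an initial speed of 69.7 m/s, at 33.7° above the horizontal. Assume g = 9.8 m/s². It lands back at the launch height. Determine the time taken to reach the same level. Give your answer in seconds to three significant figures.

7.89 s

Horizontal component vₓ = 69.70 cos 33.7° = 57.99 m/s; vertical v_y0 = 69.70 sin 33.7° = 38.67 m/s.
Landing at launch height ⇒ T = 2 v_y0 / g = 2 × 38.67 / 9.80 = 7.892 s.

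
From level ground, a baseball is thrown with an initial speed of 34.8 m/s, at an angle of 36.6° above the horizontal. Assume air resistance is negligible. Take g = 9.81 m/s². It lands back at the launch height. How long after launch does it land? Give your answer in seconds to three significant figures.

4.23 s

vₓ = 34.80 cos 36.6° = 27.94 m/s; v_y0 = 34.80 sin 36.6° = 20.75 m/s.
Landing at launch height ⇒ T = 2 v_y0 / g = 2 × 20.75 / 9.81 = 4.230 s.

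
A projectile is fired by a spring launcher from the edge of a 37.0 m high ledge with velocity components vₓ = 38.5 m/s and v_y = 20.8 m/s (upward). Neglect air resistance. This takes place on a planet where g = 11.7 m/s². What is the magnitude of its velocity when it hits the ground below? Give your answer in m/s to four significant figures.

52.73 m/s

The projectile lands when y = 37.0 + (20.80) t − ½·11.7·t² = 0. Positive root: t = (20.80 + √(20.80² + 2·11.7·37.0)) / 11.7 = (20.80 + 36.03) / 11.7 = 4.858 s.
Vertical velocity at impact: v_y = v_y0 − g t = 20.80 − 11.7 × 4.858 = −36.03 m/s.
Speed: |v| = √(vₓ² + v_y²) = √(38.50² + 36.03²) = 52.73 m/s.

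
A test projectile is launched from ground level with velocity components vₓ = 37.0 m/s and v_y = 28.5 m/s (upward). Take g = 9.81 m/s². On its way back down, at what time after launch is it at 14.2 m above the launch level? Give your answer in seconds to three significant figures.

5.26 s

Require v_y0 t − ½ g t² = 14.2, i.e. 4.905 t² − 28.50 t + 14.2 = 0.
t = [28.50 ± √(28.50² − 2·9.81·14.2)] / 9.81 = (28.50 ± 23.10) / 9.81, so t = 0.5504 s or t = 5.260 s.
The descending-branch root is 5.260 s.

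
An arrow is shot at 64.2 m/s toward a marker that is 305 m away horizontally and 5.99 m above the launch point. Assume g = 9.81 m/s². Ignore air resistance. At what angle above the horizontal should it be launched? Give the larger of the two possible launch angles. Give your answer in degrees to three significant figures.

Trajectory: y = x tanθ − g x² (1 + tan²θ)/(2v₀²). With x = 305, y = 5.99, v₀ = 64.2, g = 9.81:
110.7 tan²θ − 305 tanθ + (116.7) = 0.
tanθ = [305 ± √(305² − 4 × 110.7 × (116.7))] / (2 × 110.7) = (305 ± 203.3) / 221.4, giving tanθ = 0.4591 or 2.296.
θ = 24.66° or 66.46°; the larger is 66.46°.

66.5°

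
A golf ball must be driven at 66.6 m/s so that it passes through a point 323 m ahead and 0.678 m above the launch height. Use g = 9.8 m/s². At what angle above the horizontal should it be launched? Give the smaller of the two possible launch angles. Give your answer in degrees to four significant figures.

22.91°

Trajectory: y = x tanθ − g x² (1 + tan²θ)/(2v₀²). With x = 323, y = 0.678, v₀ = 66.6, g = 9.80:
115.3 tan²θ − 323 tanθ + (115.9) = 0.
tanθ = [323 ± √(323² − 4 × 115.3 × (115.9))] / (2 × 115.3) = (323 ± 225.6) / 230.5, giving tanθ = 0.4227 or 2.380.
θ = 22.91° or 67.21°; the smaller is 22.91°.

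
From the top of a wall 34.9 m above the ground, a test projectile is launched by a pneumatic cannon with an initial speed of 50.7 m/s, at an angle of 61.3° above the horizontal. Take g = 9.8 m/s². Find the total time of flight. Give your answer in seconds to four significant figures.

9.802 s

vₓ = 50.70 cos 61.3° = 24.35 m/s; v_y0 = 50.70 sin 61.3° = 44.47 m/s.
The projectile lands when y = 34.9 + (44.47) t − ½·9.80·t² = 0. Positive root: t = (44.47 + √(44.47² + 2·9.80·34.9)) / 9.80 = (44.47 + 51.59) / 9.80 = 9.802 s.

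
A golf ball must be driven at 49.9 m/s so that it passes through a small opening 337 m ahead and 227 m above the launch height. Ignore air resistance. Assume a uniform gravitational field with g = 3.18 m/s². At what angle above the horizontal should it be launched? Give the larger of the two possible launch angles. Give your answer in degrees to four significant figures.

Trajectory: y = x tanθ − g x² (1 + tan²θ)/(2v₀²). With x = 337, y = 227, v₀ = 49.9, g = 3.18:
72.52 tan²θ − 337 tanθ + (299.5) = 0.
tanθ = [337 ± √(337² − 4 × 72.52 × (299.5))] / (2 × 72.52) = (337 ± 163.4) / 145.0, giving tanθ = 1.197 or 3.450.
θ = 50.13° or 73.83°; the larger is 73.83°.

73.83°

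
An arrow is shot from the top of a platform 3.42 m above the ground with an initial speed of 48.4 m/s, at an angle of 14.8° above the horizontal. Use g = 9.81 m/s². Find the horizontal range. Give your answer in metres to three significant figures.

130 m

vₓ = 48.40 cos 14.8° = 46.79 m/s; v_y0 = 48.40 sin 14.8° = 12.36 m/s.
The projectile lands when y = 3.42 + (12.36) t − ½·9.81·t² = 0. Positive root: t = (12.36 + √(12.36² + 2·9.81·3.42)) / 9.81 = (12.36 + 14.83) / 9.81 = 2.772 s.
Horizontal distance: R = vₓ t = 46.79 × 2.772 = 129.7 m.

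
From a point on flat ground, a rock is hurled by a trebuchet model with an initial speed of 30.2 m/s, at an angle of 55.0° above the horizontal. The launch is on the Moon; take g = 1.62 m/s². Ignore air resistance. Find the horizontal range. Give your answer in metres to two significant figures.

530 m

Horizontal component vₓ = 30.20 cos 55.0° = 17.32 m/s; vertical v_y0 = 30.20 sin 55.0° = 24.74 m/s.
Time aloft: T = 2 v_y0 / g = 2 × 24.74 / 1.62 = 30.54 s.
Horizontal distance R = vₓ T = 17.32 × 30.54 = 529.0 m.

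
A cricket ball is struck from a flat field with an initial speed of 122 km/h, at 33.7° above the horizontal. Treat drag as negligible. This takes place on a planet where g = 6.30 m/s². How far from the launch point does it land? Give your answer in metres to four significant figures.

168.3 m

Convert: 122 km/h = 122/3.6 = 33.89 m/s.
Components: vₓ = 33.89 cos 33.7° = 28.19 m/s, v_y0 = 33.89 sin 33.7° = 18.80 m/s.
Flight time T = 2 v_y0 / g = 5.969 s.
Horizontal distance R = vₓ T = 28.19 × 5.969 = 168.3 m.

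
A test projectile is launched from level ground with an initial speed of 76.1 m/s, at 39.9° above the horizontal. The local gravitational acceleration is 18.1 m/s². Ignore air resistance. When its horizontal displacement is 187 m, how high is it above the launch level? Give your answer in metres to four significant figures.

Horizontal component vₓ = 76.10 cos 39.9° = 58.38 m/s; vertical v_y0 = 76.10 sin 39.9° = 48.81 m/s.
At x = 187 m, t = x/vₓ = 187/58.38 = 3.203 s.
Height: y = v_y0 t − ½ g t² = 48.81 × 3.203 − 9.050 × 3.203² = 156.4 − 92.85 = 63.51 m.

63.51 m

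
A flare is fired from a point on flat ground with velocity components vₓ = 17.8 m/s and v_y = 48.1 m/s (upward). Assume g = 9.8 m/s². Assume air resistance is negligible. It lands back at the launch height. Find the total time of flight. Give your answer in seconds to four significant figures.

It returns to y = 0 when t = 2 v_y0 / g = 2(48.10)/9.80 = 9.816 s.

9.816 s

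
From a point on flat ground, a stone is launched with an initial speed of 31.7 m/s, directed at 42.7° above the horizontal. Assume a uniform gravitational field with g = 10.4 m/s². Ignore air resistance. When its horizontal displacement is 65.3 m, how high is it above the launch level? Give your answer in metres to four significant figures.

Horizontal component vₓ = 31.70 cos 42.7° = 23.30 m/s; vertical v_y0 = 31.70 sin 42.7° = 21.50 m/s.
x = vₓ t ⇒ t = 65.3/23.30 = 2.803 s.
Height: y = v_y0 t − ½ g t² = 21.50 × 2.803 − 5.200 × 2.803² = 60.26 − 40.85 = 19.40 m.

19.40 m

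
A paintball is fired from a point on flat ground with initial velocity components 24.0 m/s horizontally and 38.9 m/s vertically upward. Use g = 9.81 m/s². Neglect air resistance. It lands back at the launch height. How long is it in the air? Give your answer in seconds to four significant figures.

Landing at launch height ⇒ T = 2 v_y0 / g = 2 × 38.90 / 9.81 = 7.931 s.

7.931 s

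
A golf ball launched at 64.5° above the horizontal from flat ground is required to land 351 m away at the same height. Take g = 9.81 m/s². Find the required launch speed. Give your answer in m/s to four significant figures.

Level-ground range: R = v₀² sin(2θ)/g, so v₀ = √(gR / sin 2θ).
v₀ = √(9.81 × 351 / sin 129.0°) = √(3443 / 0.7771) = √4430.7 = 66.56 m/s.

66.56 m/s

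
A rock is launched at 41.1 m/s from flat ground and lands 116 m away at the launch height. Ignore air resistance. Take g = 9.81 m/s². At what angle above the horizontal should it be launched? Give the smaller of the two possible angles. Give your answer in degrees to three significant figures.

From R = (v₀²/g) sin 2θ: sin 2θ = 9.81 × 116 / 1689.2 = 0.6737.
2θ = 42.35° or 180° − 42.35° = 137.6°, so θ = 21.18° or 68.82°.
The smaller angle is 21.18°.

21.2°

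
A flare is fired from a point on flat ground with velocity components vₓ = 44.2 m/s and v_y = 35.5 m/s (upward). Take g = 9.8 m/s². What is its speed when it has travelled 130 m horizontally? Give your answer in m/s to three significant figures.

44.7 m/s

x = vₓ t ⇒ t = 130/44.20 = 2.941 s.
Vertical velocity there: v_y = v_y0 − g t = 35.50 − 9.80 × 2.941 = 6.676 m/s.
Speed: √(vₓ² + v_y²) = √(44.20² + 6.676²) = 44.70 m/s.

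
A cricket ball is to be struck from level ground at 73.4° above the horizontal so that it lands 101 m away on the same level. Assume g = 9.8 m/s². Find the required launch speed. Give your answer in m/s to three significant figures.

42.5 m/s

Level-ground range: R = v₀² sin(2θ)/g, so v₀ = √(gR / sin 2θ).
v₀ = √(9.80 × 101 / sin 146.8°) = √(989.8 / 0.5476) = √1807.6 = 42.52 m/s.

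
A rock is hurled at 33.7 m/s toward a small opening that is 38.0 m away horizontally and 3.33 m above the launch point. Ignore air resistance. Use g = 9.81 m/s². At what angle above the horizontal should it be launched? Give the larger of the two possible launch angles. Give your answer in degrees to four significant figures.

80.27°

Trajectory: y = x tanθ − g x² (1 + tan²θ)/(2v₀²). With x = 38.0, y = 3.33, v₀ = 33.7, g = 9.81:
6.237 tan²θ − 38.0 tanθ + (9.567) = 0.
tanθ = [38.0 ± √(38.0² − 4 × 6.237 × (9.567))] / (2 × 6.237) = (38.0 ± 34.72) / 12.47, giving tanθ = 0.2631 or 5.830.
θ = 14.74° or 80.27°; the larger is 80.27°.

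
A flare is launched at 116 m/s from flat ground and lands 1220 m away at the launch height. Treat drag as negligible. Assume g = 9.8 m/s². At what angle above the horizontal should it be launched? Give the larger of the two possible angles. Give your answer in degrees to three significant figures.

From R = (v₀²/g) sin 2θ: sin 2θ = 9.80 × 1220 / 13456 = 0.8885.
2θ = 62.69° or 180° − 62.69° = 117.3°, so θ = 31.34° or 58.66°.
The larger angle is 58.66°.

58.7°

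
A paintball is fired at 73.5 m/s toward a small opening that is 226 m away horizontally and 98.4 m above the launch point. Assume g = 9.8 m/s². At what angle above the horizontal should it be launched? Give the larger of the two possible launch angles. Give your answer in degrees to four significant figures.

Trajectory: y = x tanθ − g x² (1 + tan²θ)/(2v₀²). With x = 226, y = 98.4, v₀ = 73.5, g = 9.80:
46.33 tan²θ − 226 tanθ + (144.7) = 0.
tanθ = [226 ± √(226² − 4 × 46.33 × (144.7))] / (2 × 46.33) = (226 ± 155.7) / 92.65, giving tanθ = 0.7582 or 4.120.
θ = 37.17° or 76.36°; the larger is 76.36°.

76.36°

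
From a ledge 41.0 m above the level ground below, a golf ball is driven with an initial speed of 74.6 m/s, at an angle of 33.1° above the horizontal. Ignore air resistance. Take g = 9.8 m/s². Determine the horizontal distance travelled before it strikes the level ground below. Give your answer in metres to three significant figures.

576 m

Horizontal component vₓ = 74.60 cos 33.1° = 62.49 m/s; vertical v_y0 = 74.60 sin 33.1° = 40.74 m/s.
Vertical motion (up positive, ground at y = 0): 4.900 t² − (40.74) t − 41.0 = 0, so t = (40.74 + √(40.74² + 2·9.80·41.0)) / 9.80 = (40.74 + 49.63) / 9.80 = 9.221 s.
Horizontal distance: R = vₓ t = 62.49 × 9.221 = 576.3 m.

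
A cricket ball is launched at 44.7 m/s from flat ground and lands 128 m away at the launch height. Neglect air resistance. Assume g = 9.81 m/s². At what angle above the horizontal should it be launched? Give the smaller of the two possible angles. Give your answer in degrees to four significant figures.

From R = (v₀²/g) sin 2θ: sin 2θ = 9.81 × 128 / 1998.1 = 0.6284.
2θ = 38.94° or 180° − 38.94° = 141.1°, so θ = 19.47° or 70.53°.
The smaller angle is 19.47°.

19.47°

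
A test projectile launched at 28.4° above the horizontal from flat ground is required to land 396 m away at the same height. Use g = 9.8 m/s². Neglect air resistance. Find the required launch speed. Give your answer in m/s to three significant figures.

From R = (v₀² / g) sin 2θ: v₀ = √(gR / sin 2θ).
v₀ = √(9.80 × 396 / sin 56.80°) = √(3881 / 0.8368) = √4637.9 = 68.10 m/s.

68.1 m/s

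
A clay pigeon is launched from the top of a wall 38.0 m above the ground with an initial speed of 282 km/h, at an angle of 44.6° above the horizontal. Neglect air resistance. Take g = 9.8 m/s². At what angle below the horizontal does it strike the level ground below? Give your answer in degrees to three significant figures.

47.7°

Convert: 282 km/h = 282/3.6 = 78.33 m/s.
Components: vₓ = 78.33 cos 44.6° = 55.78 m/s, v_y0 = 78.33 sin 44.6° = 55.00 m/s.
Vertical motion (up positive, ground at y = 0): 4.900 t² − (55.00) t − 38.0 = 0, so t = (55.00 + √(55.00² + 2·9.80·38.0)) / 9.80 = (55.00 + 61.40) / 9.80 = 11.88 s.
At impact: v_y = v_y0 − g t = −61.40 m/s; vₓ = 55.78 m/s.
Angle below horizontal: arctan(|v_y|/vₓ) = arctan(61.40/55.78) = 47.75°.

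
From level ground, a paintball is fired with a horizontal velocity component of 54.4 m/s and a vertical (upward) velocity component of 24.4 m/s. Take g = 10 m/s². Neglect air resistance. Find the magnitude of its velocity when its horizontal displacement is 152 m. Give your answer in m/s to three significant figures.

At x = 152 m, t = x/vₓ = 152/54.40 = 2.794 s.
Vertical velocity there: v_y = v_y0 − g t = 24.40 − 10.0 × 2.794 = −3.541 m/s.
Speed: √(vₓ² + v_y²) = √(54.40² + 3.541²) = 54.52 m/s.

54.5 m/s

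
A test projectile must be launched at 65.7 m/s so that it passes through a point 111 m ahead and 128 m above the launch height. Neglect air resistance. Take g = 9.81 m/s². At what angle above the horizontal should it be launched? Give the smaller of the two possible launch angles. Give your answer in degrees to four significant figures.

Trajectory: y = x tanθ − g x² (1 + tan²θ)/(2v₀²). With x = 111, y = 128, v₀ = 65.7, g = 9.81:
14.00 tan²θ − 111 tanθ + (142.0) = 0.
tanθ = [111 ± √(111² − 4 × 14.00 × (142.0))] / (2 × 14.00) = (111 ± 66.09) / 28.00, giving tanθ = 1.604 or 6.324.
θ = 58.05° or 81.01°; the smaller is 58.05°.

58.05°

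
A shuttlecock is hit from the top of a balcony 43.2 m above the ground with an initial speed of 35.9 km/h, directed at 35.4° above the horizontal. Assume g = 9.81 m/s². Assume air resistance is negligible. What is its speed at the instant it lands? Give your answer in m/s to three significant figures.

Convert: 35.9 km/h = 35.9/3.6 = 9.972 m/s.
Components: vₓ = 9.972 cos 35.4° = 8.129 m/s, v_y0 = 9.972 sin 35.4° = 5.777 m/s.
With up positive and y = 0 at the ground: y(t) = 43.2 + (5.777) t − 4.905 t². Setting y = 0 and taking the positive root: t = [5.777 + √(5.777² + 2·9.81·43.2)] / 9.81 = (5.777 + 29.68) / 9.81 = 3.614 s.
Vertical velocity at impact: v_y = v_y0 − g t = 5.777 − 9.81 × 3.614 = −29.68 m/s.
Speed: |v| = √(vₓ² + v_y²) = √(8.129² + 29.68²) = 30.77 m/s.

30.8 m/s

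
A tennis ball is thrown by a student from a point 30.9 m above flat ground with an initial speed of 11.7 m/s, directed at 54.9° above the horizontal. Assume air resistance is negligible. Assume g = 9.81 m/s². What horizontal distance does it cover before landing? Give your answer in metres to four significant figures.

24.68 m

Resolve: vₓ = 11.70 cos 54.9° = 6.728 m/s and v_y0 = 11.70 sin 54.9° = 9.572 m/s.
The projectile lands when y = 30.9 + (9.572) t − ½·9.81·t² = 0. Positive root: t = (9.572 + √(9.572² + 2·9.81·30.9)) / 9.81 = (9.572 + 26.42) / 9.81 = 3.669 s.
Horizontal distance: R = vₓ t = 6.728 × 3.669 = 24.68 m.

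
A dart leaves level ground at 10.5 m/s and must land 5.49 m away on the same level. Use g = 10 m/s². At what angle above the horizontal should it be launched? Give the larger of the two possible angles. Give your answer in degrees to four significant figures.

R = v₀² sin 2θ / g gives sin 2θ = gR/v₀² = 10.0·5.49/10.5² = 0.4980.
2θ = 29.87° or 180° − 29.87° = 150.1°, so θ = 14.93° or 75.07°.
The larger angle is 75.07°.

75.07°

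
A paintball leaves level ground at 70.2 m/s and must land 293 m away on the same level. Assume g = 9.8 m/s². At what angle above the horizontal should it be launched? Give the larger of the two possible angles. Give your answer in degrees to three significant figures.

R = v₀² sin 2θ / g gives sin 2θ = gR/v₀² = 9.80·293/70.2² = 0.5827.
2θ = 35.64° or 180° − 35.64° = 144.4°, so θ = 17.82° or 72.18°.
The larger angle is 72.18°.

72.2°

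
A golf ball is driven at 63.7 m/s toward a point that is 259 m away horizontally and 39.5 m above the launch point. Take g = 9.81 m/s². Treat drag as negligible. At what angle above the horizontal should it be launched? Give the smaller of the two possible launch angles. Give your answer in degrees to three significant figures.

29.5°

Trajectory: y = x tanθ − g x² (1 + tan²θ)/(2v₀²). With x = 259, y = 39.5, v₀ = 63.7, g = 9.81:
81.09 tan²θ − 259 tanθ + (120.6) = 0.
tanθ = [259 ± √(259² − 4 × 81.09 × (120.6))] / (2 × 81.09) = (259 ± 167.2) / 162.2, giving tanθ = 0.5658 or 2.628.
θ = 29.50° or 69.17°; the smaller is 29.50°.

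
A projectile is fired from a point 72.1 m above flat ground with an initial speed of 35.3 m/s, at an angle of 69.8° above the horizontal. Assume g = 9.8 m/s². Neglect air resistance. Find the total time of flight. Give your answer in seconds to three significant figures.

8.49 s

Horizontal component vₓ = 35.30 cos 69.8° = 12.19 m/s; vertical v_y0 = 35.30 sin 69.8° = 33.13 m/s.
The projectile lands when y = 72.1 + (33.13) t − ½·9.80·t² = 0. Positive root: t = (33.13 + √(33.13² + 2·9.80·72.1)) / 9.80 = (33.13 + 50.11) / 9.80 = 8.493 s.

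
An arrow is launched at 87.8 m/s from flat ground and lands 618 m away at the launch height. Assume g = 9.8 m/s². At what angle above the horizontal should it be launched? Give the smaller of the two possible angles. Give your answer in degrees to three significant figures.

25.9°

R = v₀² sin 2θ / g gives sin 2θ = gR/v₀² = 9.80·618/87.8² = 0.7856.
2θ = 51.78° or 180° − 51.78° = 128.2°, so θ = 25.89° or 64.11°.
The smaller angle is 25.89°.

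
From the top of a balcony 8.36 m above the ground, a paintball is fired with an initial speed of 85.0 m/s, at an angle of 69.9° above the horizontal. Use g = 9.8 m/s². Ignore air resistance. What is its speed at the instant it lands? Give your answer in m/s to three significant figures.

Horizontal component vₓ = 85.00 cos 69.9° = 29.21 m/s; vertical v_y0 = 85.00 sin 69.9° = 79.82 m/s.
The projectile lands when y = 8.36 + (79.82) t − ½·9.80·t² = 0. Positive root: t = (79.82 + √(79.82² + 2·9.80·8.36)) / 9.80 = (79.82 + 80.84) / 9.80 = 16.39 s.
Vertical velocity at impact: v_y = v_y0 − g t = 79.82 − 9.80 × 16.39 = −80.84 m/s.
Speed: |v| = √(vₓ² + v_y²) = √(29.21² + 80.84²) = 85.96 m/s.

86.0 m/s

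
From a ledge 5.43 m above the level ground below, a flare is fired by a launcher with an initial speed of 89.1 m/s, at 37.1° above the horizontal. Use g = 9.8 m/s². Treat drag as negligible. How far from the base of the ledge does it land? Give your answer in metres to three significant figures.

787 m

vₓ = 89.10 cos 37.1° = 71.06 m/s; v_y0 = 89.10 sin 37.1° = 53.75 m/s.
With up positive and y = 0 at the ground: y(t) = 5.43 + (53.75) t − 4.900 t². Setting y = 0 and taking the positive root: t = [53.75 + √(53.75² + 2·9.80·5.43)] / 9.80 = (53.75 + 54.73) / 9.80 = 11.07 s.
Horizontal distance: R = vₓ t = 71.06 × 11.07 = 786.6 m.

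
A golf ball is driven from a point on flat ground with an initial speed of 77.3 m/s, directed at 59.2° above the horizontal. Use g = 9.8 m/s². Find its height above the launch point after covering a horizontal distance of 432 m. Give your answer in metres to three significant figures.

Resolve: vₓ = 77.30 cos 59.2° = 39.58 m/s and v_y0 = 77.30 sin 59.2° = 66.40 m/s.
At x = 432 m, t = x/vₓ = 432/39.58 = 10.91 s.
Height: y = v_y0 t − ½ g t² = 66.40 × 10.91 − 4.900 × 10.91² = 724.7 − 583.7 = 141.0 m.

141 m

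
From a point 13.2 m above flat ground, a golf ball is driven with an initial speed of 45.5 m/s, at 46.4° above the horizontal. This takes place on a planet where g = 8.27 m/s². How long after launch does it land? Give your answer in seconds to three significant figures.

8.35 s

Resolve: vₓ = 45.50 cos 46.4° = 31.38 m/s and v_y0 = 45.50 sin 46.4° = 32.95 m/s.
With up positive and y = 0 at the ground: y(t) = 13.2 + (32.95) t − 4.135 t². Setting y = 0 and taking the positive root: t = [32.95 + √(32.95² + 2·8.27·13.2)] / 8.27 = (32.95 + 36.11) / 8.27 = 8.351 s.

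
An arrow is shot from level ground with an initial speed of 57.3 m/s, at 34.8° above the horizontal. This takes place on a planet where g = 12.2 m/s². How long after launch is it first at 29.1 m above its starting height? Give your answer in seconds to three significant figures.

1.13 s

Resolve: vₓ = 57.30 cos 34.8° = 47.05 m/s and v_y0 = 57.30 sin 34.8° = 32.70 m/s.
Set y = v_y0 t − ½ g t² = 29.1: 6.100 t² − 32.70 t + 29.1 = 0.
Quadratic formula: t = (32.70 ± √359.37) / 12.2 = (32.70 ± 18.96) / 12.2 → t = 1.127 s or 4.234 s.
The first (ascending) time is 1.127 s.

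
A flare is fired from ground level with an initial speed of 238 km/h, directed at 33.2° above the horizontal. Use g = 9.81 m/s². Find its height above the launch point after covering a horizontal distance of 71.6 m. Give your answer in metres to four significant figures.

Convert: 238 km/h = 238/3.6 = 66.11 m/s.
Components: vₓ = 66.11 cos 33.2° = 55.32 m/s, v_y0 = 66.11 sin 33.2° = 36.20 m/s.
x = vₓ t ⇒ t = 71.6/55.32 = 1.294 s.
Height: y = v_y0 t − ½ g t² = 36.20 × 1.294 − 4.905 × 1.294² = 46.85 − 8.217 = 38.64 m.

38.64 m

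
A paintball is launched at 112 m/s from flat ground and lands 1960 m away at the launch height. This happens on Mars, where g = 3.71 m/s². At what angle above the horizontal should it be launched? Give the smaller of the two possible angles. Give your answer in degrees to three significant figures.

17.7°

Level-ground range R = v₀² sin(2θ)/g ⇒ sin(2θ) = gR/v₀² = 3.71 × 1960 / 112² = 0.5797.
2θ = 35.43° or 180° − 35.43° = 144.6°, so θ = 17.71° or 72.29°.
The smaller angle is 17.71°.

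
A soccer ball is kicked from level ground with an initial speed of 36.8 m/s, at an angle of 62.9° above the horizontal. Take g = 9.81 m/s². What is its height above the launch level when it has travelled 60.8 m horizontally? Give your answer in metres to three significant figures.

vₓ = 36.80 cos 62.9° = 16.76 m/s; v_y0 = 36.80 sin 62.9° = 32.76 m/s.
Time to reach x = 60.8 m: t = x/vₓ = 60.8/16.76 = 3.627 s.
Height: y = v_y0 t − ½ g t² = 32.76 × 3.627 − 4.905 × 3.627² = 118.8 − 64.52 = 54.29 m.

54.3 m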